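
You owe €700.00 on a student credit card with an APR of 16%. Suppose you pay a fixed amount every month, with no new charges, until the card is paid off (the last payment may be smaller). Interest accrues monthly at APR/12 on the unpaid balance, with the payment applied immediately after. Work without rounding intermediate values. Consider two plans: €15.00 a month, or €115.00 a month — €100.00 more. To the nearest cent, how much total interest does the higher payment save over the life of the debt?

€367.36

Monthly rate r = 16%/12 = 1.33333% = 0.0133333.
At €15.00/mo: n = ⌈−ln(1 − rB₀/P)/ln(1+r)⌉ = 74 payments (last €7.44); total interest = total paid − €700.00 = €402.44.
At €115.00/mo: 7 payments (last €45.08); total interest €35.08.
Interest saved = €402.44 − €35.08 = €367.36.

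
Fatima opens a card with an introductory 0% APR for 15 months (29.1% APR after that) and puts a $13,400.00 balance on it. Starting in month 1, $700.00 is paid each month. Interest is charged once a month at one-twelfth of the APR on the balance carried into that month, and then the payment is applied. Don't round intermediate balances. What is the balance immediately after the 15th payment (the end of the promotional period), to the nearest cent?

Promo months 1–15 at r₀ = 0%/12 = 0; months 16+ at r₁ = 29.1%/12 = 0.02425.
After month 15 (no interest yet): B = $13,400.00 − 15·$700.00 = $2,900.00.

$2,900.00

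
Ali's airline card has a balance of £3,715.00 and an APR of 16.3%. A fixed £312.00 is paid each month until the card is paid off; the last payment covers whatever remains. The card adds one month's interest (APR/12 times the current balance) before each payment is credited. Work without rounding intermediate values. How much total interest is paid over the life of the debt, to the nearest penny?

£364.95

Monthly rate r = 16.3%/12 = 1.35833% = 0.0135833.
Payoff takes n = ⌈−ln(1 − rB₀/P)/ln(1+r)⌉ = ⌈13.076⌉ = 14 payments; the last is £23.95.
Total paid = 13·£312.00 + £23.95 = £4,079.95.
Total interest = total paid − principal = £4,079.95 − £3,715.00 = £364.95.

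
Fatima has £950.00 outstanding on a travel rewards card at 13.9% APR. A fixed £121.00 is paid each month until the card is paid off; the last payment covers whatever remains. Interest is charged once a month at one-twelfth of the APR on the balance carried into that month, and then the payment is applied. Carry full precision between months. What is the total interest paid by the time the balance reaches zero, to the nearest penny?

£51.91

Monthly rate r = 13.9%/12 = 1.15833% = 0.0115833.
Payoff takes n = ⌈−ln(1 − rB₀/P)/ln(1+r)⌉ = ⌈8.279⌉ = 9 payments; the last is £33.91.
Total paid = 8·£121.00 + £33.91 = £1,001.91.
Total interest = total paid − principal = £1,001.91 − £950.00 = £51.91.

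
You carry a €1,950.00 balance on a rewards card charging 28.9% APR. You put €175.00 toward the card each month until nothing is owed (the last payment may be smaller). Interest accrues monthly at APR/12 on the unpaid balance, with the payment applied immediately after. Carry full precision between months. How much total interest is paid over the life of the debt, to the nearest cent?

€347.96

Monthly rate r = 28.9%/12 = 2.40833% = 0.0240833.
Payoff takes n = ⌈−ln(1 − rB₀/P)/ln(1+r)⌉ = ⌈13.130⌉ = 14 payments; the last is €22.96.
Total paid = 13·€175.00 + €22.96 = €2,297.96.
Total interest = total paid − principal = €2,297.96 − €1,950.00 = €347.96.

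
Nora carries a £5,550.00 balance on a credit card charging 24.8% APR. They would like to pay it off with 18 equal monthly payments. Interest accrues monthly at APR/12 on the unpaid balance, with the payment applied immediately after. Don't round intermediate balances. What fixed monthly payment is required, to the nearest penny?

£372.37

Monthly rate r = 24.8%/12 = 2.06667% = 0.0206667.
Level-payment amortization: P = B₀·r / (1 − (1+r)^(−n)) = 5550.00·0.0206667 / (1 − 1.02067^(−18)).
Denominator 1 − (1+r)^(−18) = 0.30802687.
P = 114.7 / 0.30802687 ≈ 372.37.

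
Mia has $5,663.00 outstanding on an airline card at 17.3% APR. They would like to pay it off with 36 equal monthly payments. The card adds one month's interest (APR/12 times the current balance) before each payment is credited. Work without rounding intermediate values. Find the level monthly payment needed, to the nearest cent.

Monthly rate r = 17.3%/12 = 1.44167% = 0.0144167.
Level-payment amortization: P = B₀·r / (1 − (1+r)^(−n)) = 5663.00·0.0144167 / (1 − 1.01442^(−36)).
Denominator 1 − (1+r)^(−36) = 0.402675312.
P = 81.6416 / 0.402675312 ≈ 202.75.

$202.75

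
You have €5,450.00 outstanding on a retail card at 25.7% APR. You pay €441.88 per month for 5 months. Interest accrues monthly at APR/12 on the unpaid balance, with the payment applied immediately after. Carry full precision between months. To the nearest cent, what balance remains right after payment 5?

€3,753.06

Monthly rate r = 25.7%/12 = 2.14167% = 0.0214167.
Each month: B ← B·(1+r) − €441.88.
Month 1: interest €116.72; balance after payment €5,124.84.
Month 2: interest €109.76; balance after payment €4,792.72.
Month 3: interest €102.64; balance after payment €4,453.48.
Month 4: interest €95.38; balance after payment €4,106.98.
Month 5: interest €87.96; balance after payment €3,753.06.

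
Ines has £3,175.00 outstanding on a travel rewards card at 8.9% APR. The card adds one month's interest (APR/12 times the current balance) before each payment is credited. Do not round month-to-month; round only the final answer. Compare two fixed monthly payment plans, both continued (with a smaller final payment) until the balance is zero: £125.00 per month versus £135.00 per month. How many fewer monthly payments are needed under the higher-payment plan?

Monthly rate r = 8.9%/12 = 0.741667% = 0.00741667.
At £125.00/mo: n = ⌈−ln(1 − rB₀/P)/ln(1+r)⌉ = 29 payments (last £30.99); total interest = total paid − £3,175.00 = £355.99.
At £135.00/mo: 26 payments (last £126.96); total interest £326.96.
Payments saved = 29 − 26 = 3.

3 fewer payments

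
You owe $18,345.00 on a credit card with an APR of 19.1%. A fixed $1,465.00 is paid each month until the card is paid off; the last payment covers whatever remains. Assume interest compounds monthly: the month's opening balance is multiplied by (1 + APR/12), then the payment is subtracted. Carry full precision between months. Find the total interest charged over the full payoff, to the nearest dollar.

$2,278

Monthly rate r = 19.1%/12 = 1.59167% = 0.0159167.
Payoff takes n = ⌈−ln(1 − rB₀/P)/ln(1+r)⌉ = ⌈14.076⌉ = 15 payments; the last is $112.58.
Total paid = 14·$1,465.00 + $112.58 = $20,622.58.
Total interest = total paid − principal = $20,622.58 − $18,345.00 = $2,277.58.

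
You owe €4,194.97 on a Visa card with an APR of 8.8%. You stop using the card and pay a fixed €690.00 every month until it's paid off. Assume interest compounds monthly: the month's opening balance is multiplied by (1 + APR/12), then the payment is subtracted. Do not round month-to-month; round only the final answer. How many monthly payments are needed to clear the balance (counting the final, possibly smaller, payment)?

7 payments

Monthly rate r = 8.8%/12 = 0.733333% = 0.00733333.
Recurrence: B ← B·(1+r) − €690.00.
Month 1: interest €30.76; balance after payment €3,535.73.
Month 2: interest €25.93; balance after payment €2,871.66.
Closed form: n = −ln(1 − rB₀/P)/ln(1+r) = −ln(0.95542)/ln(1.00733) ≈ 6.242, so the balance reaches zero during payment 7.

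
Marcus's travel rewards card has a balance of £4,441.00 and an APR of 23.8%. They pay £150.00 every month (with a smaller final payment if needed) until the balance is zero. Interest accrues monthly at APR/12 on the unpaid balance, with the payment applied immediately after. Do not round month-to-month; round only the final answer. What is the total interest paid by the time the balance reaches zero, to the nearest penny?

£2,316.90

Monthly rate r = 23.8%/12 = 1.98333% = 0.0198333.
Payoff takes n = ⌈−ln(1 − rB₀/P)/ln(1+r)⌉ = ⌈45.052⌉ = 46 payments; the last is £7.90.
Total paid = 45·£150.00 + £7.90 = £6,757.90.
Total interest = total paid − principal = £6,757.90 − £4,441.00 = £2,316.90.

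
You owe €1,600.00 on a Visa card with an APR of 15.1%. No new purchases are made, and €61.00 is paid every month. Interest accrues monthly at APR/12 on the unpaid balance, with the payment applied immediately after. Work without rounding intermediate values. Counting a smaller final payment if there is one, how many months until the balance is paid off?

33 months

Monthly rate r = 15.1%/12 = 1.25833% = 0.0125833.
Recurrence: B ← B·(1+r) − €61.00.
Month 1: interest €20.13; balance after payment €1,559.13.
Month 2: interest €19.62; balance after payment €1,517.75.
Closed form: n = −ln(1 − rB₀/P)/ln(1+r) = −ln(0.66995)/ln(1.01258) ≈ 32.032, so the balance reaches zero during payment 33.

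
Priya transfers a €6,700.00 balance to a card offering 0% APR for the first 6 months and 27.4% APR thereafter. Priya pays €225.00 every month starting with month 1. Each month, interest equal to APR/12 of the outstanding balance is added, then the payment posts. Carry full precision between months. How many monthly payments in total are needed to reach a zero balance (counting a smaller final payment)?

41 payments

Promo months 1–6 at r₀ = 0%/12 = 0; months 7+ at r₁ = 27.4%/12 = 0.0228333.
After month 6 (no interest yet): B = €6,700.00 − 6·€225.00 = €5,350.00.
Then at r₁ with €225.00/mo: n₂ = −ln(1 − r₁·B/P)/ln(1+r₁) ≈ 34.68 → 35 more payments.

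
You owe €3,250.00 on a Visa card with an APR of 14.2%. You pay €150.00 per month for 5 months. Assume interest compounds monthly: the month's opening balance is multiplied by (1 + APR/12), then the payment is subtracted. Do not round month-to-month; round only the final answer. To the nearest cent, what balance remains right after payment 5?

€2,678.94

Monthly rate r = 14.2%/12 = 1.18333% = 0.0118333.
Each month: B ← B·(1+r) − €150.00.
Month 1: interest €38.46; balance after payment €3,138.46.
Month 2: interest €37.14; balance after payment €3,025.60.
Month 3: interest €35.80; balance after payment €2,911.40.
Month 4: interest €34.45; balance after payment €2,795.85.
Month 5: interest €33.08; balance after payment €2,678.94.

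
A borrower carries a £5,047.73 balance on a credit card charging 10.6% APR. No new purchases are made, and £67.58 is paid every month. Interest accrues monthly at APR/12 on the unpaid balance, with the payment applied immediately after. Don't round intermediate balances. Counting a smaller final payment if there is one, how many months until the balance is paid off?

Monthly rate r = 10.6%/12 = 0.883333% = 0.00883333.
Recurrence: B ← B·(1+r) − £67.58.
Month 1: interest £44.59; balance after payment £5,024.74.
Month 2: interest £44.39; balance after payment £5,001.54.
Closed form: n = −ln(1 − rB₀/P)/ln(1+r) = −ln(0.34021)/ln(1.00883) ≈ 122.596, so the balance reaches zero during payment 123.

123 months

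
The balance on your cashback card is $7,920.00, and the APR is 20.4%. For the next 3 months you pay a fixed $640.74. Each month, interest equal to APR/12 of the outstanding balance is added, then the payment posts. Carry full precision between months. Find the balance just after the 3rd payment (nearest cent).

$6,375.74

Monthly rate r = 20.4%/12 = 1.7% = 0.017.
Each month: B ← B·(1+r) − $640.74.
Month 1: interest $134.64; balance after payment $7,413.90.
Month 2: interest $126.04; balance after payment $6,899.20.
Month 3: interest $117.29; balance after payment $6,375.74.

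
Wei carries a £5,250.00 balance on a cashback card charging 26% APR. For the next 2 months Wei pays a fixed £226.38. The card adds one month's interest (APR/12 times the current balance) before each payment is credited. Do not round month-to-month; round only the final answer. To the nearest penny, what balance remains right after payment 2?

Monthly rate r = 26%/12 = 2.16667% = 0.0216667.
Each month: B ← B·(1+r) − £226.38.
Month 1: interest £113.75; balance after payment £5,137.37.
Month 2: interest £111.31; balance after payment £5,022.30.

£5,022.30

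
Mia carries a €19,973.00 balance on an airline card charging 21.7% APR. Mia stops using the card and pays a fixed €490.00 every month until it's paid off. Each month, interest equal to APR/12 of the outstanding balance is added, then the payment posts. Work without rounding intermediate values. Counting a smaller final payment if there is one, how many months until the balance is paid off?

Monthly rate r = 21.7%/12 = 1.80833% = 0.0180833.
Recurrence: B ← B·(1+r) − €490.00.
Month 1: interest €361.18; balance after payment €19,844.18.
Month 2: interest €358.85; balance after payment €19,713.03.
Closed form: n = −ln(1 − rB₀/P)/ln(1+r) = −ln(0.2629)/ln(1.01808) ≈ 74.545, so the balance reaches zero during payment 75.

75 months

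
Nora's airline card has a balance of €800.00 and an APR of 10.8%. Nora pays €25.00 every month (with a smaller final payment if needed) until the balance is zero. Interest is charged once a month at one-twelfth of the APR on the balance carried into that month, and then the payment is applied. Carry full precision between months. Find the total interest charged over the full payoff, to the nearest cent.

€147.80

Monthly rate r = 10.8%/12 = 0.9% = 0.009.
Payoff takes n = ⌈−ln(1 − rB₀/P)/ln(1+r)⌉ = ⌈37.912⌉ = 38 payments; the last is €22.80.
Total paid = 37·€25.00 + €22.80 = €947.80.
Total interest = total paid − principal = €947.80 − €800.00 = €147.80.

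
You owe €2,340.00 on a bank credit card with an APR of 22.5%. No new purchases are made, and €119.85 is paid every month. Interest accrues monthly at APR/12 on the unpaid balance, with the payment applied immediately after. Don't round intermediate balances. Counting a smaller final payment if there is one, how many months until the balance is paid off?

Monthly rate r = 22.5%/12 = 1.875% = 0.01875.
Recurrence: B ← B·(1+r) − €119.85.
Month 1: interest €43.88; balance after payment €2,264.03.
Month 2: interest €42.45; balance after payment €2,186.63.
Closed form: n = −ln(1 − rB₀/P)/ln(1+r) = −ln(0.63392)/ln(1.01875) ≈ 24.538, so the balance reaches zero during payment 25.

25 payments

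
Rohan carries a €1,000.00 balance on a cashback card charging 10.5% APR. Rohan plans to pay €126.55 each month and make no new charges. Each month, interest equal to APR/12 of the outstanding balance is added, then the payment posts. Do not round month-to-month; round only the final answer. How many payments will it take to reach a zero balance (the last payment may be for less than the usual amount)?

9 months

Monthly rate r = 10.5%/12 = 0.875% = 0.00875.
Recurrence: B ← B·(1+r) − €126.55.
Month 1: interest €8.75; balance after payment €882.20.
Month 2: interest €7.72; balance after payment €763.37.
Closed form: n = −ln(1 − rB₀/P)/ln(1+r) = −ln(0.93086)/ln(1.00875) ≈ 8.224, so the balance reaches zero during payment 9.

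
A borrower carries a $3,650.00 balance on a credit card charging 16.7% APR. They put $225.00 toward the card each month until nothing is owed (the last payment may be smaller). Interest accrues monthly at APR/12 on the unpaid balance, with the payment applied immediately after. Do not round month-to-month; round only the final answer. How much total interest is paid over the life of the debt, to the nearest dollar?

$516

Monthly rate r = 16.7%/12 = 1.39167% = 0.0139167.
Payoff takes n = ⌈−ln(1 − rB₀/P)/ln(1+r)⌉ = ⌈18.514⌉ = 19 payments; the last is $115.97.
Total paid = 18·$225.00 + $115.97 = $4,165.97.
Total interest = total paid − principal = $4,165.97 − $3,650.00 = $515.97.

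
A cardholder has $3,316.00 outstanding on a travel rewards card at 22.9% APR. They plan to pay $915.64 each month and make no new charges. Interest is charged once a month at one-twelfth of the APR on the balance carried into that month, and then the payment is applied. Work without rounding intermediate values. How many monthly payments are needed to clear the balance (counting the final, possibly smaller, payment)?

Monthly rate r = 22.9%/12 = 1.90833% = 0.0190833.
Recurrence: B ← B·(1+r) − $915.64.
Month 1: interest $63.28; balance after payment $2,463.64.
Month 2: interest $47.01; balance after payment $1,595.01.
Month 3: interest $30.44; balance after payment $709.81.
Month 4: interest $13.55; balance after payment $0.00.

4 payments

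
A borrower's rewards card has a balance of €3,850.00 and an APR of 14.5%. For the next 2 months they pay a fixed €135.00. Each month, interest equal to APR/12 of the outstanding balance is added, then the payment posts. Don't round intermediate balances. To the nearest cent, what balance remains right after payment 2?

Monthly rate r = 14.5%/12 = 1.20833% = 0.0120833.
Each month: B ← B·(1+r) − €135.00.
Month 1: interest €46.52; balance after payment €3,761.52.
Month 2: interest €45.45; balance after payment €3,671.97.

€3,671.97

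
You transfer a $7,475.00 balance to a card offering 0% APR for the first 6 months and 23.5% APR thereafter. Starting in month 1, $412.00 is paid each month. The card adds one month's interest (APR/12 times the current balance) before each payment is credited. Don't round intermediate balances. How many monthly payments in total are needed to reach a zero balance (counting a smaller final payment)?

Promo months 1–6 at r₀ = 0%/12 = 0; months 7+ at r₁ = 23.5%/12 = 0.0195833.
After month 6 (no interest yet): B = $7,475.00 − 6·$412.00 = $5,003.00.
Then at r₁ with $412.00/mo: n₂ = −ln(1 − r₁·B/P)/ln(1+r₁) ≈ 14.00 → 15 more payments.

21 payments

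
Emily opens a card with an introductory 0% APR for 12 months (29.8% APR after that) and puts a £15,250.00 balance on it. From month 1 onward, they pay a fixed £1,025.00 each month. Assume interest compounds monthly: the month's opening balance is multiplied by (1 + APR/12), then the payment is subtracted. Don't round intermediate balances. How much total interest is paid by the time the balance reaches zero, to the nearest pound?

Promo months 1–12 at r₀ = 0%/12 = 0; months 13+ at r₁ = 29.8%/12 = 0.0248333.
After month 12 (no interest yet): B = £15,250.00 − 12·£1,025.00 = £2,950.00.
Then at r₁ with £1,025.00/mo: n₂ = −ln(1 − r₁·B/P)/ln(1+r₁) ≈ 3.02 → 4 more payments.
Total paid = 15·£1,025.00 + £23.86 = £15,398.86; interest = £15,398.86 − £15,250.00 = £148.86.

£149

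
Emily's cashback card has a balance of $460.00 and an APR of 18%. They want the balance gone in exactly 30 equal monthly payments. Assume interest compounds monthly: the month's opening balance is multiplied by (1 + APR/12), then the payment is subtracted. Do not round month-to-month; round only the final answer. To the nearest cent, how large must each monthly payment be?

Monthly rate r = 18%/12 = 1.5% = 0.015.
Level-payment amortization: P = B₀·r / (1 − (1+r)^(−n)) = 460.00·0.015 / (1 − 1.015^(−30)).
Denominator 1 − (1+r)^(−30) = 0.36023757.
P = 6.9 / 0.36023757 ≈ 19.15.

$19.15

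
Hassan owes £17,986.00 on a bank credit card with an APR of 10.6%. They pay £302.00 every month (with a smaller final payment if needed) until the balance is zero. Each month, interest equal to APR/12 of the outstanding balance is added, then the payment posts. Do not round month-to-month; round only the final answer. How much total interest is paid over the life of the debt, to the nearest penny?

£7,656.00

Monthly rate r = 10.6%/12 = 0.883333% = 0.00883333.
Payoff takes n = ⌈−ln(1 − rB₀/P)/ln(1+r)⌉ = ⌈84.907⌉ = 85 payments; the last is £274.00.
Total paid = 84·£302.00 + £274.00 = £25,642.00.
Total interest = total paid − principal = £25,642.00 − £17,986.00 = £7,656.00.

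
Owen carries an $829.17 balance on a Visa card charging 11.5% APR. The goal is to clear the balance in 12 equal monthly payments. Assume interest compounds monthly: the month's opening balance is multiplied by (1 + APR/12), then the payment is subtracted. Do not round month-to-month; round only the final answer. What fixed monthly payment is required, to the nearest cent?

$73.48

Monthly rate r = 11.5%/12 = 0.958333% = 0.00958333.
Level-payment amortization: P = B₀·r / (1 − (1+r)^(−n)) = 829.17·0.00958333 / (1 − 1.00958^(−12)).
Denominator 1 − (1+r)^(−12) = 0.108145658.
P = 7.94621 / 0.108145658 ≈ 73.48.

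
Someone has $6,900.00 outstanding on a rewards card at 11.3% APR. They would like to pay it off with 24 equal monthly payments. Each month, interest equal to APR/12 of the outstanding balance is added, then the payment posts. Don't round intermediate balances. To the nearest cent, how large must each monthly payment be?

Monthly rate r = 11.3%/12 = 0.941667% = 0.00941667.
Level-payment amortization: P = B₀·r / (1 − (1+r)^(−n)) = 6900.00·0.00941667 / (1 − 1.00942^(−24)).
Denominator 1 − (1+r)^(−24) = 0.201437905.
P = 64.975 / 0.201437905 ≈ 322.56.

$322.56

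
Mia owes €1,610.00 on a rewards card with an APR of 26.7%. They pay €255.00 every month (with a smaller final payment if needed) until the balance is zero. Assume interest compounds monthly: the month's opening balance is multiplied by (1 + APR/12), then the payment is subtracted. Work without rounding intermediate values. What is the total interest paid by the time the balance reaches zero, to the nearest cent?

Monthly rate r = 26.7%/12 = 2.225% = 0.02225.
Payoff takes n = ⌈−ln(1 − rB₀/P)/ln(1+r)⌉ = ⌈6.879⌉ = 7 payments; the last is €224.46.
Total paid = 6·€255.00 + €224.46 = €1,754.46.
Total interest = total paid − principal = €1,754.46 − €1,610.00 = €144.46.

€144.46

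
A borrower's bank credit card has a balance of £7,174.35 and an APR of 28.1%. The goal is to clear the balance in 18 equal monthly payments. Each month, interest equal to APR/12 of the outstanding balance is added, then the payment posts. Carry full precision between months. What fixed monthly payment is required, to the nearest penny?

£493.04

Monthly rate r = 28.1%/12 = 2.34167% = 0.0234167.
Level-payment amortization: P = B₀·r / (1 − (1+r)^(−n)) = 7174.35·0.0234167 / (1 − 1.02342^(−18)).
Denominator 1 − (1+r)^(−18) = 0.340742219.
P = 167.999 / 0.340742219 ≈ 493.04.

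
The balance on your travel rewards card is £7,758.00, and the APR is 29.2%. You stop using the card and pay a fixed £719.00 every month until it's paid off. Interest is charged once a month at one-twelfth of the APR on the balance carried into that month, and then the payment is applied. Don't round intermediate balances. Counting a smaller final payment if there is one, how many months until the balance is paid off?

13 payments

Monthly rate r = 29.2%/12 = 2.43333% = 0.0243333.
Recurrence: B ← B·(1+r) − £719.00.
Month 1: interest £188.78; balance after payment £7,227.78.
Month 2: interest £175.88; balance after payment £6,684.65.
Closed form: n = −ln(1 − rB₀/P)/ln(1+r) = −ln(0.73744)/ln(1.02433) ≈ 12.668, so the balance reaches zero during payment 13.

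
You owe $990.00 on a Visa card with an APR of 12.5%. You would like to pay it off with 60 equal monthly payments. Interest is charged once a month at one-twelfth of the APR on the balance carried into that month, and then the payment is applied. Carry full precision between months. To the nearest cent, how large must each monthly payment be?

$22.27

Monthly rate r = 12.5%/12 = 1.04167% = 0.0104167.
Level-payment amortization: P = B₀·r / (1 − (1+r)^(−n)) = 990.00·0.0104167 / (1 − 1.01042^(−60)).
Denominator 1 − (1+r)^(−60) = 0.46300539.
P = 10.3125 / 0.46300539 ≈ 22.27.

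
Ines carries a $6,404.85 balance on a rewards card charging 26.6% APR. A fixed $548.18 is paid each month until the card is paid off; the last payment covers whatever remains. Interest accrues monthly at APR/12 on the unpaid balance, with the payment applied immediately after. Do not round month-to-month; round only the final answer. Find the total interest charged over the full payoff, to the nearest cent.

$1,090.97

Monthly rate r = 26.6%/12 = 2.21667% = 0.0221667.
Payoff takes n = ⌈−ln(1 − rB₀/P)/ln(1+r)⌉ = ⌈13.672⌉ = 14 payments; the last is $369.48.
Total paid = 13·$548.18 + $369.48 = $7,495.82.
Total interest = total paid − principal = $7,495.82 − $6,404.85 = $1,090.97.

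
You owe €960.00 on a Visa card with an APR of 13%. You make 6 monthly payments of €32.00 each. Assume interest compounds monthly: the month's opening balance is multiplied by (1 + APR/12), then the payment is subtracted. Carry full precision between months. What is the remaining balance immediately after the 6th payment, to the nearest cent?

Monthly rate r = 13%/12 = 1.08333% = 0.0108333.
Each month: B ← B·(1+r) − €32.00.
Month 1: interest €10.40; balance after payment €938.40.
Month 2: interest €10.17; balance after payment €916.57.
Month 3: interest €9.93; balance after payment €894.50.
Month 4: interest €9.69; balance after payment €872.19.
Month 5: interest €9.45; balance after payment €849.63.
Month 6: interest €9.20; balance after payment €826.84.

€826.84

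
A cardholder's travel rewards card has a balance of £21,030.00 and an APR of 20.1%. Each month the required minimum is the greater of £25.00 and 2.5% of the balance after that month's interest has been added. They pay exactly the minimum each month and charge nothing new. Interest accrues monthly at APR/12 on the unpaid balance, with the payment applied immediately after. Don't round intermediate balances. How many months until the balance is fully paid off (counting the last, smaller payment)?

417 months

Monthly rate r = 20.1%/12 = 1.675% = 0.01675.
While 2.5% of the post-interest balance exceeds £25.00, each month B ← (B·(1+r))·(1 − 0.025), i.e. B shrinks by the factor (1+r)·0.975 = 0.99133.
This holds for months 1–352. Entering month 353 the balance is £981.42; 2.5% of the post-interest balance is now below £25.00, so the flat £25.00 minimum applies from here.
From month 353 a fixed £25.00 at rate r clears £981.42 in 65 more payments. Total: 352 + 65 = 417 months.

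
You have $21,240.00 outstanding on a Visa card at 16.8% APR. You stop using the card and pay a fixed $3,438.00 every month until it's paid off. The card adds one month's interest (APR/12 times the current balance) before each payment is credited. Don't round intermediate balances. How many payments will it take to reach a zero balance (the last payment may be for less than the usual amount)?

Monthly rate r = 16.8%/12 = 1.4% = 0.014.
Recurrence: B ← B·(1+r) − $3,438.00.
Month 1: interest $297.36; balance after payment $18,099.36.
Month 2: interest $253.39; balance after payment $14,914.75.
Closed form: n = −ln(1 − rB₀/P)/ln(1+r) = −ln(0.91351)/ln(1.014) ≈ 6.507, so the balance reaches zero during payment 7.

7 months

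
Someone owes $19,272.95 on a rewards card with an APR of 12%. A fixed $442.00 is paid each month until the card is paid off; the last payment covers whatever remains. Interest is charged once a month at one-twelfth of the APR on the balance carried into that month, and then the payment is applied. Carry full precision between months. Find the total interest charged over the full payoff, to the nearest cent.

$6,170.45

Monthly rate r = 12%/12 = 1% = 0.01.
Payoff takes n = ⌈−ln(1 − rB₀/P)/ln(1+r)⌉ = ⌈57.563⌉ = 58 payments; the last is $249.40.
Total paid = 57·$442.00 + $249.40 = $25,443.40.
Total interest = total paid − principal = $25,443.40 − $19,272.95 = $6,170.45.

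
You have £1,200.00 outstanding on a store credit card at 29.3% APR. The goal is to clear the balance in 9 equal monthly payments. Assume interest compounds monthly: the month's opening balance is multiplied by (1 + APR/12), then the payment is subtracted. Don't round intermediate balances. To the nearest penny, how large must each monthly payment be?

£150.13

Monthly rate r = 29.3%/12 = 2.44167% = 0.0244167.
Level-payment amortization: P = B₀·r / (1 − (1+r)^(−n)) = 1200.00·0.0244167 / (1 − 1.02442^(−9)).
Denominator 1 − (1+r)^(−9) = 0.195158652.
P = 29.3 / 0.195158652 ≈ 150.13.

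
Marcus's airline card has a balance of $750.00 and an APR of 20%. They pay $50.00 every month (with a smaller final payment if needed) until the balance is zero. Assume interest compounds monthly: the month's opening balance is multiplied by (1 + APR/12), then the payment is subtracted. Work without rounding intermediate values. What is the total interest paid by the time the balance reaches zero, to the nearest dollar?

$120

Monthly rate r = 20%/12 = 1.66667% = 0.0166667.
Payoff takes n = ⌈−ln(1 − rB₀/P)/ln(1+r)⌉ = ⌈17.404⌉ = 18 payments; the last is $20.32.
Total paid = 17·$50.00 + $20.32 = $870.32.
Total interest = total paid − principal = $870.32 − $750.00 = $120.32.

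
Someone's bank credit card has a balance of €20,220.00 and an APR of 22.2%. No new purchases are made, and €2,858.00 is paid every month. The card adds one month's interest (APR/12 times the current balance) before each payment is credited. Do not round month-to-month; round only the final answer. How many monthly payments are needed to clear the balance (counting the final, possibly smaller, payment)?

8 payments

Monthly rate r = 22.2%/12 = 1.85% = 0.0185.
Recurrence: B ← B·(1+r) − €2,858.00.
Month 1: interest €374.07; balance after payment €17,736.07.
Month 2: interest €328.12; balance after payment €15,206.19.
Closed form: n = −ln(1 − rB₀/P)/ln(1+r) = −ln(0.86911)/ln(1.0185) ≈ 7.653, so the balance reaches zero during payment 8.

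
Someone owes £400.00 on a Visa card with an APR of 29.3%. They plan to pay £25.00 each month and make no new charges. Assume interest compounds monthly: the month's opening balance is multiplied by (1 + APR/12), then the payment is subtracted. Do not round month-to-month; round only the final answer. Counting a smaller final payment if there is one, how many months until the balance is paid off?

Monthly rate r = 29.3%/12 = 2.44167% = 0.0244167.
Recurrence: B ← B·(1+r) − £25.00.
Month 1: interest £9.77; balance after payment £384.77.
Month 2: interest £9.39; balance after payment £369.16.
Closed form: n = −ln(1 − rB₀/P)/ln(1+r) = −ln(0.60933)/ln(1.02442) ≈ 20.536, so the balance reaches zero during payment 21.

21 payments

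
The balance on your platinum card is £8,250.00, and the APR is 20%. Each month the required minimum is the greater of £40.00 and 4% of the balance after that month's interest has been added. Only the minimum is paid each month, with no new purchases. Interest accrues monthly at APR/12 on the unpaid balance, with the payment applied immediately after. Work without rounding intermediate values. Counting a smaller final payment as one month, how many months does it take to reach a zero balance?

120 months

Monthly rate r = 20%/12 = 1.66667% = 0.0166667.
While 4% of the post-interest balance exceeds £40.00, each month B ← (B·(1+r))·(1 − 0.04), i.e. B shrinks by the factor (1+r)·0.96 = 0.976.
This holds for months 1–88. Entering month 89 the balance is £972.83; 4% of the post-interest balance is now below £40.00, so the flat £40.00 minimum applies from here.
From month 89 a fixed £40.00 at rate r clears £972.83 in 32 more payments. Total: 88 + 32 = 120 months.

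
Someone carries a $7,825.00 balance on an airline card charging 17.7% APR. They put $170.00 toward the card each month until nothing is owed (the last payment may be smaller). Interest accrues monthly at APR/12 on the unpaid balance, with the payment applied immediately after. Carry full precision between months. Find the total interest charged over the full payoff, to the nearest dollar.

$5,366

Monthly rate r = 17.7%/12 = 1.475% = 0.01475.
Payoff takes n = ⌈−ln(1 − rB₀/P)/ln(1+r)⌉ = ⌈77.591⌉ = 78 payments; the last is $100.76.
Total paid = 77·$170.00 + $100.76 = $13,190.76.
Total interest = total paid − principal = $13,190.76 − $7,825.00 = $5,365.76.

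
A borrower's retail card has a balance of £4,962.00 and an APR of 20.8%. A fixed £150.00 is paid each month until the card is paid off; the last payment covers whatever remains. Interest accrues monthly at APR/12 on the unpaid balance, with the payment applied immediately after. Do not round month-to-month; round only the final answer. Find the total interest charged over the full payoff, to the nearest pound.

£2,474

Monthly rate r = 20.8%/12 = 1.73333% = 0.0173333.
Payoff takes n = ⌈−ln(1 − rB₀/P)/ln(1+r)⌉ = ⌈49.571⌉ = 50 payments; the last is £86.04.
Total paid = 49·£150.00 + £86.04 = £7,436.04.
Total interest = total paid − principal = £7,436.04 − £4,962.00 = £2,474.04.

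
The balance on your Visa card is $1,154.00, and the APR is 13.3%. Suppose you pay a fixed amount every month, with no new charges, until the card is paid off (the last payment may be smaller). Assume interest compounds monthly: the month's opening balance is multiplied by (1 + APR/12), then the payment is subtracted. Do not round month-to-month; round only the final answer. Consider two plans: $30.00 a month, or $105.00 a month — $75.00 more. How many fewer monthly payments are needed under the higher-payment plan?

39 fewer payments

Monthly rate r = 13.3%/12 = 1.10833% = 0.0110833.
At $30.00/mo: n = ⌈−ln(1 − rB₀/P)/ln(1+r)⌉ = 51 payments (last $12.56); total interest = total paid − $1,154.00 = $358.56.
At $105.00/mo: 12 payments (last $82.48); total interest $83.48.
Payments saved = 51 − 12 = 39.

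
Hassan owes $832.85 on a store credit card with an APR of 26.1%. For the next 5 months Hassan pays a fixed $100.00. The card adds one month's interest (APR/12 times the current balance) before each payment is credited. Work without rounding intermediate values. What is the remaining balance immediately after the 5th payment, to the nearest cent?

Monthly rate r = 26.1%/12 = 2.175% = 0.02175.
Each month: B ← B·(1+r) − $100.00.
Month 1: interest $18.11; balance after payment $750.96.
Month 2: interest $16.33; balance after payment $667.30.
Month 3: interest $14.51; balance after payment $581.81.
Month 4: interest $12.65; balance after payment $494.47.
Month 5: interest $10.75; balance after payment $405.22.

$405.22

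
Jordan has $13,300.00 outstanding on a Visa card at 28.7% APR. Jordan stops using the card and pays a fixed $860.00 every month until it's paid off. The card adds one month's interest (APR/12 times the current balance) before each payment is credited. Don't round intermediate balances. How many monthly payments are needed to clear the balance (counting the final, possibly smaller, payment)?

20 months

Monthly rate r = 28.7%/12 = 2.39167% = 0.0239167.
Recurrence: B ← B·(1+r) − $860.00.
Month 1: interest $318.09; balance after payment $12,758.09.
Month 2: interest $305.13; balance after payment $12,203.22.
Closed form: n = −ln(1 − rB₀/P)/ln(1+r) = −ln(0.63013)/ln(1.02392) ≈ 19.540, so the balance reaches zero during payment 20.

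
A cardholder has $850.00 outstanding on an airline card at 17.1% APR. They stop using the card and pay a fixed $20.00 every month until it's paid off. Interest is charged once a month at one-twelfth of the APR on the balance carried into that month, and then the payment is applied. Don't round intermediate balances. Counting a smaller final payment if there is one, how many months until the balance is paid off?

66 months

Monthly rate r = 17.1%/12 = 1.425% = 0.01425.
Recurrence: B ← B·(1+r) − $20.00.
Month 1: interest $12.11; balance after payment $842.11.
Month 2: interest $12.00; balance after payment $834.11.
Closed form: n = −ln(1 − rB₀/P)/ln(1+r) = −ln(0.39437)/ln(1.01425) ≈ 65.759, so the balance reaches zero during payment 66.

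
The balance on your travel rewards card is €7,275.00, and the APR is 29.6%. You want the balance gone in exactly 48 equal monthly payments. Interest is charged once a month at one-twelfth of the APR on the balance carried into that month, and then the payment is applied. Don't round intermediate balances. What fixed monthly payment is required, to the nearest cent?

€260.25

Monthly rate r = 29.6%/12 = 2.46667% = 0.0246667.
Level-payment amortization: P = B₀·r / (1 − (1+r)^(−n)) = 7275.00·0.0246667 / (1 − 1.02467^(−48)).
Denominator 1 − (1+r)^(−48) = 0.689519167.
P = 179.45 / 0.689519167 ≈ 260.25.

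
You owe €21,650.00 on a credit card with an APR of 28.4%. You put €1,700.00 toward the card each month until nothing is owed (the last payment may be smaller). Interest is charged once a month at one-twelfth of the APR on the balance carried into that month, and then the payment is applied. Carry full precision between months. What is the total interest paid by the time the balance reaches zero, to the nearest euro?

Monthly rate r = 28.4%/12 = 2.36667% = 0.0236667.
Payoff takes n = ⌈−ln(1 − rB₀/P)/ln(1+r)⌉ = ⌈15.334⌉ = 16 payments; the last is €572.44.
Total paid = 15·€1,700.00 + €572.44 = €26,072.44.
Total interest = total paid − principal = €26,072.44 − €21,650.00 = €4,422.44.

€4,422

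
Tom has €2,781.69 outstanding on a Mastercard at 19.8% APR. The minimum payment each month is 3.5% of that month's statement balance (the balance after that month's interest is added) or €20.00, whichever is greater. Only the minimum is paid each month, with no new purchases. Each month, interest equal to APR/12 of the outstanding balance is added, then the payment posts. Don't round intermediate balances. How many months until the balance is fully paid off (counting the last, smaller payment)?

122 months

Monthly rate r = 19.8%/12 = 1.65% = 0.0165.
While 3.5% of the post-interest balance exceeds €20.00, each month B ← (B·(1+r))·(1 − 0.035), i.e. B shrinks by the factor (1+r)·0.965 = 0.98092.
This holds for months 1–84. Entering month 85 the balance is €551.60; 3.5% of the post-interest balance is now below €20.00, so the flat €20.00 minimum applies from here.
From month 85 a fixed €20.00 at rate r clears €551.60 in 38 more payments. Total: 84 + 38 = 122 months.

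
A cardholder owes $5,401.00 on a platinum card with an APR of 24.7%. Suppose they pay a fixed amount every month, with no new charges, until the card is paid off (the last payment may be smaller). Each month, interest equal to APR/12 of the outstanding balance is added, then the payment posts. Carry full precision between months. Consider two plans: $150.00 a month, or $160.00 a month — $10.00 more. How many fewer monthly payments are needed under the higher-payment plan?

Monthly rate r = 24.7%/12 = 2.05833% = 0.0205833.
At $150.00/mo: n = ⌈−ln(1 − rB₀/P)/ln(1+r)⌉ = 67 payments (last $50.03); total interest = total paid − $5,401.00 = $4,549.03.
At $160.00/mo: 59 payments (last $40.58); total interest $3,919.58.
Payments saved = 67 − 59 = 8.

8 fewer payments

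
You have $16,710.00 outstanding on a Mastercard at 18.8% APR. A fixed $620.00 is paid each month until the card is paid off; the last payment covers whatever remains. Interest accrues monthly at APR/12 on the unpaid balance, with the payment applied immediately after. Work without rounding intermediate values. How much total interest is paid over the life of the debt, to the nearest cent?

Monthly rate r = 18.8%/12 = 1.56667% = 0.0156667.
Payoff takes n = ⌈−ln(1 − rB₀/P)/ln(1+r)⌉ = ⌈35.291⌉ = 36 payments; the last is $181.18.
Total paid = 35·$620.00 + $181.18 = $21,881.18.
Total interest = total paid − principal = $21,881.18 − $16,710.00 = $5,171.18.

$5,171.18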